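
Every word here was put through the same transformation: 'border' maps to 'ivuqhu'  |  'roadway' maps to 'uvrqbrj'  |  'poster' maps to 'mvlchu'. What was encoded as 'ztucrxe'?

curtain

b(1)→i(8) and o(14)→v(21) fit y≡17x+17 (mod 26); the inverse of 17 mod 26 is 23. Each letter's alphabet position (a=0..z=25) is mapped through 17·x+17 mod 26 — an affine cipher.
Undoing it on ztucrxe: z(25)→23·(25−17)≡2=c; t(19)→23·(19−17)≡20=u; u(20)→23·(20−17)≡17=r; c(2)→23·(2−17)≡19=t; r(17)→23·(17−17)≡0=a; x(23)→23·(23−17)≡8=i; e(4)→23·(4−17)≡13=n (all mod 26).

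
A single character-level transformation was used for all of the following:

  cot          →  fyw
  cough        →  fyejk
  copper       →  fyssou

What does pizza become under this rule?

sscck

The shift depends on letter class: consonant c→f is +3, but vowel o→y is +10. The rule splits by letter class: vowels +10, consonants +3.
For pizza: p(cons)+3=s, i(vowel)+10=s, z(cons)+3=c, z(cons)+3=c, a(vowel)+10=k.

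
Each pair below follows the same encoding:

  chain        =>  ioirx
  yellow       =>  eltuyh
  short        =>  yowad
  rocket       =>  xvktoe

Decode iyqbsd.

In chain: c→i is +6, h→o is +7, a→i is +8, i→r is +9 — the shift increases by 1 each position. Each letter shifts forward by (position + 6), i.e. 6, 7, 8, … — the shift grows by one for each successive letter.
Undoing it on iyqbsd: i−6=c, y−7=r, q−8=i, b−9=s, s−10=i, d−11=s.

crisis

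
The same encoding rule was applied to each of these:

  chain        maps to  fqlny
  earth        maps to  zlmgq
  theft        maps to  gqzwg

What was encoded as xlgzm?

water

Each letter's alphabet position (a=0..z=25) is mapped through 23·x+11 mod 26 — an affine cipher.
Decoding xlgzm: x(23)→17·(23−11)≡22=w; l(11)→17·(11−11)≡0=a; g(6)→17·(6−11)≡19=t; z(25)→17·(25−11)≡4=e; m(12)→17·(12−11)≡17=r (all mod 26).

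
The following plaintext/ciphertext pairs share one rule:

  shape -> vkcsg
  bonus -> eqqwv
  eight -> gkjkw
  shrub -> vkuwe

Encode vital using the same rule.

ykwco

The shift depends on letter class: consonant s→v is +3, but vowel a→c is +2. Vowels shift forward by 2 and consonants shift forward by 3.
For vital: v(cons)+3=y, i(vowel)+2=k, t(cons)+3=w, a(vowel)+2=c, l(cons)+3=o.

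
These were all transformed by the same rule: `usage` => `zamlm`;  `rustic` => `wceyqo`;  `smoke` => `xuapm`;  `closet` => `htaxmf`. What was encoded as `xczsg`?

sunny

Shifts by position in usage: pos 0: u→z (+5), pos 1: s→a (+8), pos 2: a→m (+12), pos 3: g→l (+5), pos 4: e→m (+8) — repeating every 3. A repeating key of period 3 is used — shifts +5, +8, +12 over and over.
Reversing it on xczsg: x−5=s, c−8=u, z−12=n, s−5=n, g−8=y.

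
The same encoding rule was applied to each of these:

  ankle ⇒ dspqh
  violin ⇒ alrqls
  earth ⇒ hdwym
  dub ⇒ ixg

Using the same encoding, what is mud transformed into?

The shift depends on letter class: consonant n→s is +5, but vowel a→d is +3. Two shifts are in play — +3 for a/e/i/o/u, +5 for every other letter.
On mud: m(cons)+5=r, u(vowel)+3=x, d(cons)+5=i.

rxi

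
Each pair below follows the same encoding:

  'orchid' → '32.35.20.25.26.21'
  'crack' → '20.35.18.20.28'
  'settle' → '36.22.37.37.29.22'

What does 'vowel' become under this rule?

39.32.40.22.29

o is letter #15 and maps to 32: an offset of 17. The number is (letter's place in the alphabet, a=1) + 17.
Applying it to vowel: v=22→39, o=15→32, w=23→40, e=5→22, l=12→29.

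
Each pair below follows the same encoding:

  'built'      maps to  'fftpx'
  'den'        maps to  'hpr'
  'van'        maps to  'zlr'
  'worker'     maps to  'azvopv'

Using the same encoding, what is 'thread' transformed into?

The shift depends on letter class: consonant b→f is +4, but vowel u→f is +11. Two shifts are in play — +11 for a/e/i/o/u, +4 for every other letter.
On thread: t(cons)+4=x, h(cons)+4=l, r(cons)+4=v, e(vowel)+11=p, a(vowel)+11=l, d(cons)+4=h.

xlvplh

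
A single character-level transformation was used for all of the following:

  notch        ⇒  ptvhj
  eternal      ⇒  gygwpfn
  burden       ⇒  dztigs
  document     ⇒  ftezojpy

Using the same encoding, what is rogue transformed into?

ttizg

Shifts by position in notch: pos 0: n→p (+2), pos 1: o→t (+5), pos 2: t→v (+2), pos 3: c→h (+5) — repeating every 2. It's a Vigenère-style cipher with numeric key [2,5]: position i shifts by key[i mod 2].
Applying it to rogue: r+2=t, o+5=t, g+2=i, u+5=z, e+2=g.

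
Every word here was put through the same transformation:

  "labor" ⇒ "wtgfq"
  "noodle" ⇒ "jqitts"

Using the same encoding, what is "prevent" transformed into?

ysjajwu

The output letters match the input read backwards, each shifted +5: labor reversed is robal. Read the word backwards and shift each letter +5.
For prevent: reverse → tneverp; then shift: t+5=y, n+5=s, e+5=j, v+5=a, e+5=j, r+5=w, p+5=u.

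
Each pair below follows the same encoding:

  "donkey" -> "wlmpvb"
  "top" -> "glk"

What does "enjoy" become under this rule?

vmqlb

Each pair mirrors across the alphabet (d↔w, o↔l, n↔m): positions sum to 25. Letters are reflected about the middle of the alphabet (position → 25−position): Atbash.
On enjoy: e↔v, n↔m, j↔q, o↔l, y↔b.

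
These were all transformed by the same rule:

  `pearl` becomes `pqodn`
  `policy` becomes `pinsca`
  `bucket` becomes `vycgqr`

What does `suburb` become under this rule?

kyvydv

p(15)→p(15) and e(4)→q(16) fit y≡7x+14 (mod 26); the inverse of 7 mod 26 is 15. Each letter's alphabet position (a=0..z=25) is mapped through 7·x+14 mod 26 — an affine cipher.
Applying it to suburb: s(18)→7·18+14≡10=k; u(20)→7·20+14≡24=y; b(1)→7·1+14≡21=v; u(20)→7·20+14≡24=y; r(17)→7·17+14≡3=d; b(1)→7·1+14≡21=v (all mod 26).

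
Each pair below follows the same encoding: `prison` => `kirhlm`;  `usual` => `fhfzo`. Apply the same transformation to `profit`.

Each pair mirrors across the alphabet (p↔k, r↔i, i↔r): positions sum to 25. This is the alphabet-reversal cipher (Atbash): a becomes z, b becomes y, etc.
On profit: p↔k, r↔i, o↔l, f↔u, i↔r, t↔g.

kilurg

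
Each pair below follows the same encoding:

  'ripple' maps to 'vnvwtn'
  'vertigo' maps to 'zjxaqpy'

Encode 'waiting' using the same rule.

afoaqwq

In ripple: r→v is +4, i→n is +5, p→v is +6, p→w is +7 — the shift increases by 1 each position. Each letter shifts forward by (position + 4), i.e. 4, 5, 6, … — the shift grows by one for each successive letter.
For waiting: w+4=a, a+5=f, i+6=o, t+7=a, i+8=q, n+9=w, g+10=q.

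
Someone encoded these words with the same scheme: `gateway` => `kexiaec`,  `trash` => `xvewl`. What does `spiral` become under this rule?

Compare letters: g→k is +4, a→e is +4, t→x is +4 — a constant shift. Every letter moves 4 places later in the alphabet, wrapping around z→a.
For spiral: s+4=w, p+4=t, i+4=m, r+4=v, a+4=e, l+4=p.

wtmvep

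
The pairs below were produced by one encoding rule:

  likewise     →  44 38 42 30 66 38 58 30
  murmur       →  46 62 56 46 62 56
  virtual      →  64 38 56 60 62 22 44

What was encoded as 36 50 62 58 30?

l(#12)→44 and i(#9)→38: differences scale by 2, so n = 2·pos + 20. With a=1..z=26, the number is 2·pos + 20.
Decoding 36 50 62 58 30: 36→(36−20)÷2=8=h, 50→(50−20)÷2=15=o, 62→(62−20)÷2=21=u, 58→(58−20)÷2=19=s, 30→(30−20)÷2=5=e.

house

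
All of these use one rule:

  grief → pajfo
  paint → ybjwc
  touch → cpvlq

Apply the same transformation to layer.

The shift depends on letter class: consonant g→p is +9, but vowel i→j is +1. Two shifts are in play — +1 for a/e/i/o/u, +9 for every other letter.
For layer: l(cons)+9=u, a(vowel)+1=b, y(cons)+9=h, e(vowel)+1=f, r(cons)+9=a.

ubhfa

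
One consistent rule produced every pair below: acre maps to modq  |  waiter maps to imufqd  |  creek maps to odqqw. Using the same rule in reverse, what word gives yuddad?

It's a constant shift of +12 (ROT12).
Undoing it on yuddad: y−12=m, u−12=i, d−12=r, d−12=r, a−12=o, d−12=r.

mirror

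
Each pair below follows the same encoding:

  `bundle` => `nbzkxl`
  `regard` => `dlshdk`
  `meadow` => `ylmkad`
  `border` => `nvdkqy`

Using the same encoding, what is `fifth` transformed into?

Shifts by position in bundle: pos 0: b→n (+12), pos 1: u→b (+7), pos 2: n→z (+12), pos 3: d→k (+7) — repeating every 2. A repeating key of period 2 is used — shifts +12, +7 over and over.
For fifth: f+12=r, i+7=p, f+12=r, t+7=a, h+12=t.

rprat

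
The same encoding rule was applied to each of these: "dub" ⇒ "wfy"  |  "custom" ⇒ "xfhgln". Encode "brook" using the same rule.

yillp

Each pair mirrors across the alphabet (d↔w, u↔f, b↔y): positions sum to 25. Each letter is replaced by its mirror in the alphabet: a↔z, b↔y, c↔x, and so on (the Atbash cipher).
For brook: b↔y, r↔i, o↔l, o↔l, k↔p.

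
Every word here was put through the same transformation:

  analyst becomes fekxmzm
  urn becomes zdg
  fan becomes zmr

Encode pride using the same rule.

The output letters match the input read backwards, each shifted +12: analyst reversed is tsylana. Read the word backwards and shift each letter +12.
On pride: reverse → edirp; then shift: e+12=q, d+12=p, i+12=u, r+12=d, p+12=b.

qpudb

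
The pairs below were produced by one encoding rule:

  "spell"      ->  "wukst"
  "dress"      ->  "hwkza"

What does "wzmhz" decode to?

sugar

In spell: s→w is +4, p→u is +5, e→k is +6, l→s is +7 — the shift increases by 1 each position. The shift increases by 1 at each position, starting from +4: 4, 5, 6, ….
Undoing it on wzmhz: w−4=s, z−5=u, m−6=g, h−7=a, z−8=r.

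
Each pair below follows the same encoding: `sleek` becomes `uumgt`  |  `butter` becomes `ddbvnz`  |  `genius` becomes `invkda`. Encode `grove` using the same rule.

Shifts by position in sleek: pos 0: s→u (+2), pos 1: l→u (+9), pos 2: e→m (+8), pos 3: e→g (+2), pos 4: k→t (+9) — repeating every 3. A repeating key of period 3 is used — shifts +2, +9, +8 over and over.
For grove: g+2=i, r+9=a, o+8=w, v+2=x, e+9=n.

iawxn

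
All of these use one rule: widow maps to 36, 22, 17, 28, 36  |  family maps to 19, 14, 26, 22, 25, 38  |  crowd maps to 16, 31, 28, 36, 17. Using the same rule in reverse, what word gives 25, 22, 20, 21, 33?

light

w is letter #23 and maps to 36: an offset of 13. Letters become their 1-based position plus 13 (so a→14, b→15, …).
Decoding 25, 22, 20, 21, 33: 25→(25−13)÷1=12=l, 22→(22−13)÷1=9=i, 20→(20−13)÷1=7=g, 21→(21−13)÷1=8=h, 33→(33−13)÷1=20=t.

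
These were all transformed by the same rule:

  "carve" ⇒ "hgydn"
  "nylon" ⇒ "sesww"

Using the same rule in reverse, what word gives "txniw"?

organ

In carve: c→h is +5, a→g is +6, r→y is +7, v→d is +8 — the shift increases by 1 each position. Each letter shifts forward by (position + 5), i.e. 5, 6, 7, … — the shift grows by one for each successive letter.
Reversing it on txniw: t−5=o, x−6=r, n−7=g, i−8=a, w−9=n.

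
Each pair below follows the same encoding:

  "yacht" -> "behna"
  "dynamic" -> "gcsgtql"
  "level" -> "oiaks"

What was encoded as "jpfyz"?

In yacht: y→b is +3, a→e is +4, c→h is +5, h→n is +6 — the shift increases by 1 each position. The shift increases by 1 at each position, starting from +3: 3, 4, 5, ….
Decoding jpfyz: j−3=g, p−4=l, f−5=a, y−6=s, z−7=s.

glass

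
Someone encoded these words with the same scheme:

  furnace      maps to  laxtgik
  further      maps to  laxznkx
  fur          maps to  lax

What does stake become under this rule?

This is a Caesar cipher with shift 6.
Applying it to stake: s+6=y, t+6=z, a+6=g, k+6=q, e+6=k.

yzgqk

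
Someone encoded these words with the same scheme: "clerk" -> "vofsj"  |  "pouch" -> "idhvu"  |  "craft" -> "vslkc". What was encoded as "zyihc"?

input

c(2)→v(21) and l(11)→o(14) fit y≡5x+11 (mod 26); the inverse of 5 mod 26 is 21. Treating letters as 0–25, the rule is x ↦ 5x + 11 (mod 26).
Undoing it on zyihc: z(25)→21·(25−11)≡8=i; y(24)→21·(24−11)≡13=n; i(8)→21·(8−11)≡15=p; h(7)→21·(7−11)≡20=u; c(2)→21·(2−11)≡19=t (all mod 26).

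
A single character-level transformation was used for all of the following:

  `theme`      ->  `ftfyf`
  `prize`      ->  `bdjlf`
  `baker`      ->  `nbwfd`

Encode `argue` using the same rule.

The shift depends on letter class: consonant t→f is +12, but vowel e→f is +1. The rule splits by letter class: vowels +1, consonants +12.
For argue: a(vowel)+1=b, r(cons)+12=d, g(cons)+12=s, u(vowel)+1=v, e(vowel)+1=f.

bdsvf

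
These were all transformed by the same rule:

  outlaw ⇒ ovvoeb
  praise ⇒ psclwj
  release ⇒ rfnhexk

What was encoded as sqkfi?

spice

The shift increases by 1 at each position, starting from +0: 0, 1, 2, ….
Undoing it on sqkfi: s−0=s, q−1=p, k−2=i, f−3=c, i−4=e.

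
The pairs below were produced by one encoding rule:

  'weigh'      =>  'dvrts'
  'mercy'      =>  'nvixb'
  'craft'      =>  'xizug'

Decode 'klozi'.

This is an affine cipher: with a=0,…,z=25, each position x becomes (25x+25) mod 26.
Decoding klozi: k(10)→25·(10−25)≡15=p; l(11)→25·(11−25)≡14=o; o(14)→25·(14−25)≡11=l; z(25)→25·(25−25)≡0=a; i(8)→25·(8−25)≡17=r (all mod 26).

polar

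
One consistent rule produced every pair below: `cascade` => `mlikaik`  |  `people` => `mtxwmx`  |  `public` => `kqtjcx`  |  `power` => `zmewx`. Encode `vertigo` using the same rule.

woqbzmd

The output letters match the input read backwards, each shifted +8: cascade reversed is edacsac. The word is reversed, then every letter is shifted forward by 8.
Applying it to vertigo: reverse → ogitrev; then shift: o+8=w, g+8=o, i+8=q, t+8=b, r+8=z, e+8=m, v+8=d.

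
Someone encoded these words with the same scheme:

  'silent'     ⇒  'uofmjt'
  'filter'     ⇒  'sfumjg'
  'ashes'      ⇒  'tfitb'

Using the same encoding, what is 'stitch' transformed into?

The output letters match the input read backwards, each shifted +1: silent reversed is tnelis. The word is reversed, then every letter is shifted forward by 1.
For stitch: reverse → hctits; then shift: h+1=i, c+1=d, t+1=u, i+1=j, t+1=u, s+1=t.

idujut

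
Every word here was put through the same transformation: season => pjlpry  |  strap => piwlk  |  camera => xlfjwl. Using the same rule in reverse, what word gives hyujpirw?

investor

s(18)→p(15) and e(4)→j(9) fit y≡19x+11 (mod 26); the inverse of 19 mod 26 is 11. This is an affine cipher: with a=0,…,z=25, each position x becomes (19x+11) mod 26.
Decoding hyujpirw: h(7)→11·(7−11)≡8=i; y(24)→11·(24−11)≡13=n; u(20)→11·(20−11)≡21=v; j(9)→11·(9−11)≡4=e; p(15)→11·(15−11)≡18=s; i(8)→11·(8−11)≡19=t; r(17)→11·(17−11)≡14=o; w(22)→11·(22−11)≡17=r (all mod 26).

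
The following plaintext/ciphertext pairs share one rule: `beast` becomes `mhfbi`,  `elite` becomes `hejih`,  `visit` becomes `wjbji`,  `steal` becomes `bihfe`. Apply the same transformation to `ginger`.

vjsvhu

This is an affine cipher: with a=0,…,z=25, each position x becomes (7x+5) mod 26.
Applying it to ginger: g(6)→7·6+5≡21=v; i(8)→7·8+5≡9=j; n(13)→7·13+5≡18=s; g(6)→7·6+5≡21=v; e(4)→7·4+5≡7=h; r(17)→7·17+5≡20=u (all mod 26).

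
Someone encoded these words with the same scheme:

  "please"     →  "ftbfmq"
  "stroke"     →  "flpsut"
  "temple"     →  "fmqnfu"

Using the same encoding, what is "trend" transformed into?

The word is reversed, then every letter is shifted forward by 1.
Applying it to trend: reverse → dnert; then shift: d+1=e, n+1=o, e+1=f, r+1=s, t+1=u.

eofsu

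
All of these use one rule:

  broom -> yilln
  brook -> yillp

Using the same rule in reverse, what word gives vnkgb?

Each pair mirrors across the alphabet (b↔y, r↔i, o↔l): positions sum to 25. This is the alphabet-reversal cipher (Atbash): a becomes z, b becomes y, etc.
Decoding vnkgb: v↔e, n↔m, k↔p, g↔t, b↔y.

empty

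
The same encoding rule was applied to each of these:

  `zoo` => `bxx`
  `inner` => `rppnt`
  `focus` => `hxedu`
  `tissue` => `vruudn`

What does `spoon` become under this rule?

urxxp

Vowels shift forward by 9 and consonants shift forward by 2.
For spoon: s(cons)+2=u, p(cons)+2=r, o(vowel)+9=x, o(vowel)+9=x, n(cons)+2=p.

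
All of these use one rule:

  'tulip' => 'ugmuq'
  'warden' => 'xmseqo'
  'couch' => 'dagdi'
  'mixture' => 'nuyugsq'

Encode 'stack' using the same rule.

tumdl

The rule splits by letter class: vowels +12, consonants +1.
For stack: s(cons)+1=t, t(cons)+1=u, a(vowel)+12=m, c(cons)+1=d, k(cons)+1=l.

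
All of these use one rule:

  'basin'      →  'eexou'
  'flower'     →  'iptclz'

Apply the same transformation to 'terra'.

In basin: b→e is +3, a→e is +4, s→x is +5, i→o is +6 — the shift increases by 1 each position. Letter i (0-indexed) is shifted by i+3, so successive shifts are 3, 4, 5, ….
Applying it to terra: t+3=w, e+4=i, r+5=w, r+6=x, a+7=h.

wiwxh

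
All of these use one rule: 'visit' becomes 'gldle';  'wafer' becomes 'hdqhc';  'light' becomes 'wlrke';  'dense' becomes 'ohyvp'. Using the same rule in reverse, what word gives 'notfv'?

The shifts repeat in a cycle of length 2: positions 0,1,… shift by +11, +3, then the pattern repeats.
Reversing it on notfv: n−11=c, o−3=l, t−11=i, f−3=c, v−11=k.

click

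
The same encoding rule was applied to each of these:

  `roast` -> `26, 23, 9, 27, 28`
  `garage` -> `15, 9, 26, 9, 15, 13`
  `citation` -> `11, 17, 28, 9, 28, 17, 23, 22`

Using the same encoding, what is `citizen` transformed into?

11, 17, 28, 17, 34, 13, 22

Each letter is replaced by its alphabet position (a=1..z=26) + 8.
For citizen: c=3→11, i=9→17, t=20→28, i=9→17, z=26→34, e=5→13, n=14→22.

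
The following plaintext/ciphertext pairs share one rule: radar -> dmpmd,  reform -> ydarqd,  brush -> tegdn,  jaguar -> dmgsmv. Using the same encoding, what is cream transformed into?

ymqdo

The output letters match the input read backwards, each shifted +12: radar reversed is radar. The word is reversed, then every letter is shifted forward by 12.
For cream: reverse → maerc; then shift: m+12=y, a+12=m, e+12=q, r+12=d, c+12=o.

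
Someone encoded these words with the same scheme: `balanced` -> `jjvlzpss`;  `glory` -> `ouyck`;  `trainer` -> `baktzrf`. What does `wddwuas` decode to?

In balanced: b→j is +8, a→j is +9, l→v is +10, a→l is +11 — the shift increases by 1 each position. Each letter shifts forward by (position + 8), i.e. 8, 9, 10, … — the shift grows by one for each successive letter.
Decoding wddwuas: w−8=o, d−9=u, d−10=t, w−11=l, u−12=i, a−13=n, s−14=e.

outline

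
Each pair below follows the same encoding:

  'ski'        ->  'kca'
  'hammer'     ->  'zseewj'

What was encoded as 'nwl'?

vet

Compare letters: s→k is +18, k→c is +18, i→a is +18 — a constant shift. Each letter is shifted forward by 18 in the alphabet (a Caesar shift of +18).
Decoding nwl: n−18=v, w−18=e, l−18=t.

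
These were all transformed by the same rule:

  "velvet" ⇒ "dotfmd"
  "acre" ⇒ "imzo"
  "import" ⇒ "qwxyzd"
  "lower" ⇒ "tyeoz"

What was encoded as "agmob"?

sweet

Shifts by position in velvet: pos 0: v→d (+8), pos 1: e→o (+10), pos 2: l→t (+8), pos 3: v→f (+10) — repeating every 2. A repeating key of period 2 is used — shifts +8, +10 over and over.
Undoing it on agmob: a−8=s, g−10=w, m−8=e, o−10=e, b−8=t.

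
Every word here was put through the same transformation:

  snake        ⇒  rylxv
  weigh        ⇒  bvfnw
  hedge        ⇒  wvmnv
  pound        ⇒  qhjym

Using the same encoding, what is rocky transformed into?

ihdxt

s(18)→r(17) and n(13)→y(24) fit y≡9x+11 (mod 26); the inverse of 9 mod 26 is 3. Each letter's alphabet position (a=0..z=25) is mapped through 9·x+11 mod 26 — an affine cipher.
On rocky: r(17)→9·17+11≡8=i; o(14)→9·14+11≡7=h; c(2)→9·2+11≡3=d; k(10)→9·10+11≡23=x; y(24)→9·24+11≡19=t (all mod 26).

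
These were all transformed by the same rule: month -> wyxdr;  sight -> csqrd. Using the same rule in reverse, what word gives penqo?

Compare letters: m→w is +10, o→y is +10, n→x is +10 — a constant shift. This is a Caesar cipher with shift 10.
Reversing it on penqo: p−10=f, e−10=u, n−10=d, q−10=g, o−10=e.

fudge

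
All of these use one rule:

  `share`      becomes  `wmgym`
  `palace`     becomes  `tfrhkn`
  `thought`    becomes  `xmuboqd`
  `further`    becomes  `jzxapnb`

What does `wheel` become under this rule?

amklt

Each letter shifts forward by (position + 4), i.e. 4, 5, 6, … — the shift grows by one for each successive letter.
On wheel: w+4=a, h+5=m, e+6=k, e+7=l, l+8=t.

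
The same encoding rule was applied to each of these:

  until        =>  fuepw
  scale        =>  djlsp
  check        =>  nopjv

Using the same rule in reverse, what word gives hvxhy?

woman

Shifts by position in until: pos 0: u→f (+11), pos 1: n→u (+7), pos 2: t→e (+11), pos 3: i→p (+7) — repeating every 2. A repeating key of period 2 is used — shifts +11, +7 over and over.
Decoding hvxhy: h−11=w, v−7=o, x−11=m, h−7=a, y−11=n.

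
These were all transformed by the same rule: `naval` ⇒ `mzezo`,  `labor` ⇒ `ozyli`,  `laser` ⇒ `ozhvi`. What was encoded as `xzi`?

Each pair mirrors across the alphabet (n↔m, a↔z, v↔e): positions sum to 25. Letters are reflected about the middle of the alphabet (position → 25−position): Atbash.
Decoding xzi: x↔c, z↔a, i↔r.

car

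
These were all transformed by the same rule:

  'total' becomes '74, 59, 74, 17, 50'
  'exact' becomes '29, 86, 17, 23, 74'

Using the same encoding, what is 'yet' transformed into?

t(#20)→74 and o(#15)→59: differences scale by 3, so n = 3·pos + 14. Each letter becomes 3×(its alphabet position, a=1..z=26) + 14.
For yet: y=25→89, e=5→29, t=20→74.

89, 29, 74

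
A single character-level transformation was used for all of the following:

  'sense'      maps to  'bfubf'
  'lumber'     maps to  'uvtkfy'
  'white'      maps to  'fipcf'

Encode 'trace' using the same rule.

A repeating key of period 3 is used — shifts +9, +1, +7 over and over.
Applying it to trace: t+9=c, r+1=s, a+7=h, c+9=l, e+1=f.

cshlf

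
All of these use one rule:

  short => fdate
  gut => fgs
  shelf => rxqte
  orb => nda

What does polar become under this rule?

dmxab

The output letters match the input read backwards, each shifted +12: short reversed is trohs. Two steps: reverse the string, then apply a Caesar shift of +12.
On polar: reverse → ralop; then shift: r+12=d, a+12=m, l+12=x, o+12=a, p+12=b.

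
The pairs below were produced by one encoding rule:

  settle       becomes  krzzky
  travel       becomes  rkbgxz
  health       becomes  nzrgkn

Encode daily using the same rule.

erogj

Two steps: reverse the string, then apply a Caesar shift of +6.
Applying it to daily: reverse → yliad; then shift: y+6=e, l+6=r, i+6=o, a+6=g, d+6=j.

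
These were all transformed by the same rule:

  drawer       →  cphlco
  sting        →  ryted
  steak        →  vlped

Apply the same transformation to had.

ols

Read the word backwards and shift each letter +11.
On had: reverse → dah; then shift: d+11=o, a+11=l, h+11=s.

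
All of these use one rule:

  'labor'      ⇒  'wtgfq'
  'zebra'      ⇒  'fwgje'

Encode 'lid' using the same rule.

The output letters match the input read backwards, each shifted +5: labor reversed is robal. Read the word backwards and shift each letter +5.
Applying it to lid: reverse → dil; then shift: d+5=i, i+5=n, l+5=q.

inq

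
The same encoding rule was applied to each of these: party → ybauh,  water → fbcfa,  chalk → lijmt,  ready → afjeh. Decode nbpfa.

Shifts by position in party: pos 0: p→y (+9), pos 1: a→b (+1), pos 2: r→a (+9), pos 3: t→u (+1) — repeating every 2. It's a Vigenère-style cipher with numeric key [9,1]: position i shifts by key[i mod 2].
Reversing it on nbpfa: n−9=e, b−1=a, p−9=g, f−1=e, a−9=r.

eager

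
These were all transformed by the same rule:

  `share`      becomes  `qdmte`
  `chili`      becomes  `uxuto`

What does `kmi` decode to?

way

The output letters match the input read backwards, each shifted +12: share reversed is erahs. Read the word backwards and shift each letter +12.
Decoding kmi: shift back: k−12=y, m−12=a, i−12=w → yaw; then reverse → way.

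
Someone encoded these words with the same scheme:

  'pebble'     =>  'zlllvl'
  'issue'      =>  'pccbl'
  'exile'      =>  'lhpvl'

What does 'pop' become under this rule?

zvz

The rule splits by letter class: vowels +7, consonants +10.
On pop: p(cons)+10=z, o(vowel)+7=v, p(cons)+10=z.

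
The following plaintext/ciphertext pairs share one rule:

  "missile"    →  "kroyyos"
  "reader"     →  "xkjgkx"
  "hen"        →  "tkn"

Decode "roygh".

The output letters match the input read backwards, each shifted +6: missile reversed is elissim. The word is reversed, then every letter is shifted forward by 6.
Reversing it on roygh: shift back: r−6=l, o−6=i, y−6=s, g−6=a, h−6=b → lisab; then reverse → basil.

basil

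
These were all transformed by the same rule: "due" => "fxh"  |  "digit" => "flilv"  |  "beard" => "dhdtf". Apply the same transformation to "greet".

The shift depends on letter class: consonant d→f is +2, but vowel u→x is +3. Vowels shift forward by 3 and consonants shift forward by 2.
Applying it to greet: g(cons)+2=i, r(cons)+2=t, e(vowel)+3=h, e(vowel)+3=h, t(cons)+2=v.

ithhv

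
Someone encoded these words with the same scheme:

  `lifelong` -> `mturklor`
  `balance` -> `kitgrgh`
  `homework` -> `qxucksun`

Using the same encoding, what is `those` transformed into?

The output letters match the input read backwards, each shifted +6: lifelong reversed is gnolefil. The word is reversed, then every letter is shifted forward by 6.
For those: reverse → esoht; then shift: e+6=k, s+6=y, o+6=u, h+6=n, t+6=z.

kyunz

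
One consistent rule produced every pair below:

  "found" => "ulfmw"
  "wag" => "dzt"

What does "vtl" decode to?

Letters are reflected about the middle of the alphabet (position → 25−position): Atbash.
Reversing it on vtl: v↔e, t↔g, l↔o.

ego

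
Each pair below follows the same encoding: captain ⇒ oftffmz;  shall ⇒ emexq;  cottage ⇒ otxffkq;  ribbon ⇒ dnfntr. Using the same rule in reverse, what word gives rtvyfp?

formal

Shifts by position in captain: pos 0: c→o (+12), pos 1: a→f (+5), pos 2: p→t (+4), pos 3: t→f (+12), pos 4: a→f (+5), pos 5: i→m (+4) — repeating every 3. The shifts repeat in a cycle of length 3: positions 0,1,… shift by +12, +5, +4, then the pattern repeats.
Decoding rtvyfp: r−12=f, t−5=o, v−4=r, y−12=m, f−5=a, p−4=l.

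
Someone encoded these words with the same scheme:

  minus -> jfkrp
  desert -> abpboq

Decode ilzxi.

Every letter moves 23 places later in the alphabet, wrapping around z→a.
Decoding ilzxi: i−23=l, l−23=o, z−23=c, x−23=a, i−23=l.

local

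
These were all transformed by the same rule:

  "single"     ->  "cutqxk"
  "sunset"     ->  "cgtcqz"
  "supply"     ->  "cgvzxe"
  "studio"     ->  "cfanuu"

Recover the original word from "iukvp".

The shifts repeat in a cycle of length 3: positions 0,1,… shift by +10, +12, +6, then the pattern repeats.
Undoing it on iukvp: i−10=y, u−12=i, k−6=e, v−10=l, p−12=d.

yield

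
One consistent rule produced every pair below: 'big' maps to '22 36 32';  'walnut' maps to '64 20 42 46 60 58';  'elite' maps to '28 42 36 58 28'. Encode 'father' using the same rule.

The formula is n = 2×(alphabet index, a=1) + 18.
On father: f=6→30, a=1→20, t=20→58, h=8→34, e=5→28, r=18→54.

30 20 58 34 28 54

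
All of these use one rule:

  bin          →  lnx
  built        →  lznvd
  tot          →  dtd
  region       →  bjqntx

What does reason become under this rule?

The shift depends on letter class: consonant b→l is +10, but vowel i→n is +5. Vowels shift forward by 5 and consonants shift forward by 10.
Applying it to reason: r(cons)+10=b, e(vowel)+5=j, a(vowel)+5=f, s(cons)+10=c, o(vowel)+5=t, n(cons)+10=x.

bjfctx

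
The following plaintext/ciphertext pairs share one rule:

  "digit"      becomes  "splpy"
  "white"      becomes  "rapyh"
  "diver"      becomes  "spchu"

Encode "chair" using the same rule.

dazpu

This is an affine cipher: with a=0,…,z=25, each position x becomes (15x+25) mod 26.
For chair: c(2)→15·2+25≡3=d; h(7)→15·7+25≡0=a; a(0)→15·0+25≡25=z; i(8)→15·8+25≡15=p; r(17)→15·17+25≡20=u (all mod 26).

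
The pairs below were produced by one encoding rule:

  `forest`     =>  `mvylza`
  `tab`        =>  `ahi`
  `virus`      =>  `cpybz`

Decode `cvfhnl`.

voyage

It's a constant shift of +7 (ROT7).
Decoding cvfhnl: c−7=v, v−7=o, f−7=y, h−7=a, n−7=g, l−7=e.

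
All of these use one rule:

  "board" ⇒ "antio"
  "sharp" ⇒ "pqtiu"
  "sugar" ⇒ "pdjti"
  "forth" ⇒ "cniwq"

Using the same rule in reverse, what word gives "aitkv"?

brave

Each letter's alphabet position (a=0..z=25) is mapped through 7·x+19 mod 26 — an affine cipher.
Decoding aitkv: a(0)→15·(0−19)≡1=b; i(8)→15·(8−19)≡17=r; t(19)→15·(19−19)≡0=a; k(10)→15·(10−19)≡21=v; v(21)→15·(21−19)≡4=e (all mod 26).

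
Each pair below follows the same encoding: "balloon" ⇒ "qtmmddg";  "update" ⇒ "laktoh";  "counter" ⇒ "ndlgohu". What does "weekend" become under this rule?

fhhphgk

b(1)→q(16) and a(0)→t(19) fit y≡23x+19 (mod 26); the inverse of 23 mod 26 is 17. This is an affine cipher: with a=0,…,z=25, each position x becomes (23x+19) mod 26.
For weekend: w(22)→23·22+19≡5=f; e(4)→23·4+19≡7=h; e(4)→23·4+19≡7=h; k(10)→23·10+19≡15=p; e(4)→23·4+19≡7=h; n(13)→23·13+19≡6=g; d(3)→23·3+19≡10=k (all mod 26).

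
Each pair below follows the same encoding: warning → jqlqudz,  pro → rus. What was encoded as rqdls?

The output letters match the input read backwards, each shifted +3: warning reversed is gninraw. The word is reversed, then every letter is shifted forward by 3.
Reversing it on rqdls: shift back: r−3=o, q−3=n, d−3=a, l−3=i, s−3=p → onaip; then reverse → piano.

piano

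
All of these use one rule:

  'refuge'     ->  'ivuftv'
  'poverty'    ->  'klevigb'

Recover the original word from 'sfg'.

hut

Each pair mirrors across the alphabet (r↔i, e↔v, f↔u): positions sum to 25. This is the alphabet-reversal cipher (Atbash): a becomes z, b becomes y, etc.
Decoding sfg: s↔h, f↔u, g↔t.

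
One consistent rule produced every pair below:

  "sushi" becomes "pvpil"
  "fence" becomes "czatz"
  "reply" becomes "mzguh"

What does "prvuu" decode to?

Treating letters as 0–25, the rule is x ↦ 3x + 13 (mod 26).
Undoing it on prvuu: p(15)→9·(15−13)≡18=s; r(17)→9·(17−13)≡10=k; v(21)→9·(21−13)≡20=u; u(20)→9·(20−13)≡11=l; u(20)→9·(20−13)≡11=l (all mod 26).

skull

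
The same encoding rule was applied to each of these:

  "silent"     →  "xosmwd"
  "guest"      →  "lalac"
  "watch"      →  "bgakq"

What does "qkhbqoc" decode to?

leather

Letter i (0-indexed) is shifted by i+5, so successive shifts are 5, 6, 7, ….
Undoing it on qkhbqoc: q−5=l, k−6=e, h−7=a, b−8=t, q−9=h, o−10=e, c−11=r.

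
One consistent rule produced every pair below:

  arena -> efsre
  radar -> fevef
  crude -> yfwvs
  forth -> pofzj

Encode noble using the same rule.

This is an affine cipher: with a=0,…,z=25, each position x becomes (23x+4) mod 26.
For noble: n(13)→23·13+4≡17=r; o(14)→23·14+4≡14=o; b(1)→23·1+4≡1=b; l(11)→23·11+4≡23=x; e(4)→23·4+4≡18=s (all mod 26).

robxs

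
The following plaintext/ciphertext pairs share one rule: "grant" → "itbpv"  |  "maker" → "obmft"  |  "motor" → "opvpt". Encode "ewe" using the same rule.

fyf

The rule splits by letter class: vowels +1, consonants +2.
On ewe: e(vowel)+1=f, w(cons)+2=y, e(vowel)+1=f.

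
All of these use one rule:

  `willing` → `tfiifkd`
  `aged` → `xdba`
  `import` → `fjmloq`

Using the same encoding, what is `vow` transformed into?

slt

Compare letters: w→t is +23, i→f is +23, l→i is +23 — a constant shift. This is a Caesar cipher with shift 23.
Applying it to vow: v+23=s, o+23=l, w+23=t.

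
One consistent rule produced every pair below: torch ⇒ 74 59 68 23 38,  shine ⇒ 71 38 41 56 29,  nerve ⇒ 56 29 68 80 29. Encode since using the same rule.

t(#20)→74 and o(#15)→59: differences scale by 3, so n = 3·pos + 14. Each letter becomes 3×(its alphabet position, a=1..z=26) + 14.
On since: s=19→71, i=9→41, n=14→56, c=3→23, e=5→29.

71 41 56 23 29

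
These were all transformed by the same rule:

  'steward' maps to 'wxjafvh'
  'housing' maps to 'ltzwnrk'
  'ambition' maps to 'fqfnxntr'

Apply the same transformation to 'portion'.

ttvxntr

The shift depends on letter class: consonant s→w is +4, but vowel e→j is +5. Two shifts are in play — +5 for a/e/i/o/u, +4 for every other letter.
On portion: p(cons)+4=t, o(vowel)+5=t, r(cons)+4=v, t(cons)+4=x, i(vowel)+5=n, o(vowel)+5=t, n(cons)+4=r.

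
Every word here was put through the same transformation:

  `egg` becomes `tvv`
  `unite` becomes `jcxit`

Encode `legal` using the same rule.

Compare letters: e→t is +15, g→v is +15, g→v is +15 — a constant shift. This is a Caesar cipher with shift 15.
For legal: l+15=a, e+15=t, g+15=v, a+15=p, l+15=a.

atvpa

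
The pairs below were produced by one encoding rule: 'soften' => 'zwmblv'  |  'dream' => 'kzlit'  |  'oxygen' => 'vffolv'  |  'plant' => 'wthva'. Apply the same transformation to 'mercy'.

tmykf

Shifts by position in soften: pos 0: s→z (+7), pos 1: o→w (+8), pos 2: f→m (+7), pos 3: t→b (+8) — repeating every 2. It's a Vigenère-style cipher with numeric key [7,8]: position i shifts by key[i mod 2].
On mercy: m+7=t, e+8=m, r+7=y, c+8=k, y+7=f.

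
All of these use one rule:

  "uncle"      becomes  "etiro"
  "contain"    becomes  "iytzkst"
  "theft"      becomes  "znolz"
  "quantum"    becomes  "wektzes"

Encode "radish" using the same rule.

xkjsyn

The shift depends on letter class: consonant n→t is +6, but vowel u→e is +10. The rule splits by letter class: vowels +10, consonants +6.
For radish: r(cons)+6=x, a(vowel)+10=k, d(cons)+6=j, i(vowel)+10=s, s(cons)+6=y, h(cons)+6=n.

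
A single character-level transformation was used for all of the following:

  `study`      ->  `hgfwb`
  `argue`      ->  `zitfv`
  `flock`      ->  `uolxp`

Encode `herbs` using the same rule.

Each pair mirrors across the alphabet (s↔h, t↔g, u↔f): positions sum to 25. Each letter is replaced by its mirror in the alphabet: a↔z, b↔y, c↔x, and so on (the Atbash cipher).
For herbs: h↔s, e↔v, r↔i, b↔y, s↔h.

sviyh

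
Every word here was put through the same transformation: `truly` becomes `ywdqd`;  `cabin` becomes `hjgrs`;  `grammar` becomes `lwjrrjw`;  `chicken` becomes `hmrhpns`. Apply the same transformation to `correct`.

hxwwnhy

The shift depends on letter class: consonant t→y is +5, but vowel u→d is +9. The rule splits by letter class: vowels +9, consonants +5.
Applying it to correct: c(cons)+5=h, o(vowel)+9=x, r(cons)+5=w, r(cons)+5=w, e(vowel)+9=n, c(cons)+5=h, t(cons)+5=y.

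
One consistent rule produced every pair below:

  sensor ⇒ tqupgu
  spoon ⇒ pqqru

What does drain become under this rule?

The output letters match the input read backwards, each shifted +2: sensor reversed is rosnes. Two steps: reverse the string, then apply a Caesar shift of +2.
Applying it to drain: reverse → niard; then shift: n+2=p, i+2=k, a+2=c, r+2=t, d+2=f.

pkctf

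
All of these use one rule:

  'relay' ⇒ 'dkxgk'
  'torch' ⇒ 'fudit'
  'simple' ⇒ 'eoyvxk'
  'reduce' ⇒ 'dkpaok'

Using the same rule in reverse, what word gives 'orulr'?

cliff

A repeating key of period 2 is used — shifts +12, +6 over and over.
Undoing it on orulr: o−12=c, r−6=l, u−12=i, l−6=f, r−12=f.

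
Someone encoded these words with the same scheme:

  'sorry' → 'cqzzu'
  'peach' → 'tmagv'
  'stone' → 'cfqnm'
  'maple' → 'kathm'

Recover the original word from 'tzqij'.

This is an affine cipher: with a=0,…,z=25, each position x becomes (3x+0) mod 26.
Decoding tzqij: t(19)→9·(19−0)≡15=p; z(25)→9·(25−0)≡17=r; q(16)→9·(16−0)≡14=o; i(8)→9·(8−0)≡20=u; j(9)→9·(9−0)≡3=d (all mod 26).

proud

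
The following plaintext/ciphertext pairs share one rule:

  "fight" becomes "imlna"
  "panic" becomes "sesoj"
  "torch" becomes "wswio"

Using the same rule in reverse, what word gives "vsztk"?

sound

In fight: f→i is +3, i→m is +4, g→l is +5, h→n is +6 — the shift increases by 1 each position. The shift increases by 1 at each position, starting from +3: 3, 4, 5, ….
Decoding vsztk: v−3=s, s−4=o, z−5=u, t−6=n, k−7=d.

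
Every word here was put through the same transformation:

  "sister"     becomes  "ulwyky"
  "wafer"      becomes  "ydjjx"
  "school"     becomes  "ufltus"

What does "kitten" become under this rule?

mlxyku

In sister: s→u is +2, i→l is +3, s→w is +4, t→y is +5 — the shift increases by 1 each position. The shift increases by 1 at each position, starting from +2: 2, 3, 4, ….
Applying it to kitten: k+2=m, i+3=l, t+4=x, t+5=y, e+6=k, n+7=u.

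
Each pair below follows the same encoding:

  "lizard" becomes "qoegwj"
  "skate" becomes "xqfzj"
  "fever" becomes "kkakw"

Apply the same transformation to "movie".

A repeating key of period 2 is used — shifts +5, +6 over and over.
Applying it to movie: m+5=r, o+6=u, v+5=a, i+6=o, e+5=j.

ruaoj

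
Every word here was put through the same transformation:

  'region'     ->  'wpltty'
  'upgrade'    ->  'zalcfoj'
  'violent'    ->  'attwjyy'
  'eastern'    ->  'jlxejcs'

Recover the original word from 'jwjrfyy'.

The shifts repeat in a cycle of length 2: positions 0,1,… shift by +5, +11, then the pattern repeats.
Decoding jwjrfyy: j−5=e, w−11=l, j−5=e, r−11=g, f−5=a, y−11=n, y−5=t.

elegant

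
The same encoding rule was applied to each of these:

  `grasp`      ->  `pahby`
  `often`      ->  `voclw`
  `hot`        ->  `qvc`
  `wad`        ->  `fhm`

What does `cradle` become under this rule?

lahmul

The shift depends on letter class: consonant g→p is +9, but vowel a→h is +7. Two shifts are in play — +7 for a/e/i/o/u, +9 for every other letter.
On cradle: c(cons)+9=l, r(cons)+9=a, a(vowel)+7=h, d(cons)+9=m, l(cons)+9=u, e(vowel)+7=l.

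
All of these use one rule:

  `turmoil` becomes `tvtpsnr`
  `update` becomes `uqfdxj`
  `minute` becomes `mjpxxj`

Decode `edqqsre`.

economy

In turmoil: t→t is +0, u→v is +1, r→t is +2, m→p is +3 — the shift increases by 1 each position. Each letter shifts forward by its position index (0, 1, 2, …) — the shift grows by one for each successive letter.
Reversing it on edqqsre: e−0=e, d−1=c, q−2=o, q−3=n, s−4=o, r−5=m, e−6=y.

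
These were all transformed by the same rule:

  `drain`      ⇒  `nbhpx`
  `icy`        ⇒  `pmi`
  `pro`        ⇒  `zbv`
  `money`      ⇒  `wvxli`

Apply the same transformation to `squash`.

cabhcr

The shift depends on letter class: consonant d→n is +10, but vowel a→h is +7. Two shifts are in play — +7 for a/e/i/o/u, +10 for every other letter.
On squash: s(cons)+10=c, q(cons)+10=a, u(vowel)+7=b, a(vowel)+7=h, s(cons)+10=c, h(cons)+10=r.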